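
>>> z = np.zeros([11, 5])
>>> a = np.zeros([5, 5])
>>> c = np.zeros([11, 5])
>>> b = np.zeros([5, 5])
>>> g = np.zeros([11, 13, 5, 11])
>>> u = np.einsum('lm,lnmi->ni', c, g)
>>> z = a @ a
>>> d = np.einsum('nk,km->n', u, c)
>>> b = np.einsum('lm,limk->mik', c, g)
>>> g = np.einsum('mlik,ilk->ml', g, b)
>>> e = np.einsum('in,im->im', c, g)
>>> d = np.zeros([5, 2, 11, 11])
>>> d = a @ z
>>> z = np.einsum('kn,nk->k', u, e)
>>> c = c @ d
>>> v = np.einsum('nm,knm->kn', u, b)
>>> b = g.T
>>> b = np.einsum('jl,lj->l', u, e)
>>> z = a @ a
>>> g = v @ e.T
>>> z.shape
(5, 5)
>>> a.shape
(5, 5)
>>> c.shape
(11, 5)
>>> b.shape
(11,)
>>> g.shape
(5, 11)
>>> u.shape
(13, 11)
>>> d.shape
(5, 5)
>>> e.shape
(11, 13)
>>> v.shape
(5, 13)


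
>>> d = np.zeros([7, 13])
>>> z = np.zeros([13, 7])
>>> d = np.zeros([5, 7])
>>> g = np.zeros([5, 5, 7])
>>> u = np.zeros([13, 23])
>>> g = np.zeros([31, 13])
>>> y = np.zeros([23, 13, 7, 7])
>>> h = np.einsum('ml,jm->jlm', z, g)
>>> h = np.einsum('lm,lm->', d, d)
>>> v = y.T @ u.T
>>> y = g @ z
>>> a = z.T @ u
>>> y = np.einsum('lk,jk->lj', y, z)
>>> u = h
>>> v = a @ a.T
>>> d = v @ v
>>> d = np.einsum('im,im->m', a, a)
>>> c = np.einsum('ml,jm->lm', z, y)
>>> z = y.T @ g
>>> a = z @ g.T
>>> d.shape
(23,)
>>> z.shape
(13, 13)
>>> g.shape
(31, 13)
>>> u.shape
()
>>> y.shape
(31, 13)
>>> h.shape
()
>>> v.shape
(7, 7)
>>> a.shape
(13, 31)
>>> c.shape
(7, 13)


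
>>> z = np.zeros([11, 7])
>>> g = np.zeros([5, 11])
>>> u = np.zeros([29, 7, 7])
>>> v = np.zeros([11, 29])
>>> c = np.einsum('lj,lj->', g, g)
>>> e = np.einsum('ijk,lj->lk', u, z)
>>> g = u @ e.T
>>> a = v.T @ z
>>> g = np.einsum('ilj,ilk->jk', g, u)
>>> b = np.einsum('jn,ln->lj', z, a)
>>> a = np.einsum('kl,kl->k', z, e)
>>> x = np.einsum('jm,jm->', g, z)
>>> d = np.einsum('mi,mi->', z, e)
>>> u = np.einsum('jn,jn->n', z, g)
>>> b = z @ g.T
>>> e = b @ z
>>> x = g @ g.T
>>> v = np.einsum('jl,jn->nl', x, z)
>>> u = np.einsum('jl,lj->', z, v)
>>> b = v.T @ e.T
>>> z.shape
(11, 7)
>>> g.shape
(11, 7)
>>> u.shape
()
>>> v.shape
(7, 11)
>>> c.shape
()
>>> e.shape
(11, 7)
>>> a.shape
(11,)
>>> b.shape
(11, 11)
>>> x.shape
(11, 11)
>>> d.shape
()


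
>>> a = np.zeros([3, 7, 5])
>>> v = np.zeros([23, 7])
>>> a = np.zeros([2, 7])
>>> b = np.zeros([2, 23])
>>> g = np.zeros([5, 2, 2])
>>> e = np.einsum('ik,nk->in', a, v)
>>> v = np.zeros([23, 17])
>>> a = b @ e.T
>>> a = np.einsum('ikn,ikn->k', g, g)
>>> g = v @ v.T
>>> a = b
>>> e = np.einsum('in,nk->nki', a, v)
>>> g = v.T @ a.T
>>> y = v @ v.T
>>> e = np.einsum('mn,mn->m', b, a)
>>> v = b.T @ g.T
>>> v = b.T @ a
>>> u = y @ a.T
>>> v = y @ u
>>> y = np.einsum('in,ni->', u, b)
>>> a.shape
(2, 23)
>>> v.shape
(23, 2)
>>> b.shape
(2, 23)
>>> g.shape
(17, 2)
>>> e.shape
(2,)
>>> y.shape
()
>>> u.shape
(23, 2)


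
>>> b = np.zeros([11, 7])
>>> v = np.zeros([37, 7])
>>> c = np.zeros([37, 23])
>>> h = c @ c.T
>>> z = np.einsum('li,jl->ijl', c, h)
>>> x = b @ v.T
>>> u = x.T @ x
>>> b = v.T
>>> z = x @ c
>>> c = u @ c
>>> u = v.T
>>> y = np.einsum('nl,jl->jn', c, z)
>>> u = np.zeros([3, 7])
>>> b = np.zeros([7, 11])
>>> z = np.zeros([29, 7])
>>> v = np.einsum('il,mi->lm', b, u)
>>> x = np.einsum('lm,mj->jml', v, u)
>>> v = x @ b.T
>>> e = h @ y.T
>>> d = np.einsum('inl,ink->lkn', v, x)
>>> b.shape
(7, 11)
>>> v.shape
(7, 3, 7)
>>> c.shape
(37, 23)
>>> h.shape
(37, 37)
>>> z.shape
(29, 7)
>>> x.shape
(7, 3, 11)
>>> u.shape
(3, 7)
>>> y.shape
(11, 37)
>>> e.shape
(37, 11)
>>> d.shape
(7, 11, 3)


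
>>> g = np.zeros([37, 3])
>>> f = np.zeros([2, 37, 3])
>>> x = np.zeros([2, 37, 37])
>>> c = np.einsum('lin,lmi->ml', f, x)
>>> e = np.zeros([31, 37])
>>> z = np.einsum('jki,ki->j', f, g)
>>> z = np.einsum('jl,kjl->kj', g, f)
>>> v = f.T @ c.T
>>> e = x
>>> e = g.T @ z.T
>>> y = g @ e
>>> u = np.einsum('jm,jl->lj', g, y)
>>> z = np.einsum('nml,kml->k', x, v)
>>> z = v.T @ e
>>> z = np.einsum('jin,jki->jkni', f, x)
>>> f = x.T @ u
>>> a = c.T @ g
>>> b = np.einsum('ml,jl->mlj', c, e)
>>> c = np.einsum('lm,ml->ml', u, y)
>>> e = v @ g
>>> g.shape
(37, 3)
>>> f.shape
(37, 37, 37)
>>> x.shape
(2, 37, 37)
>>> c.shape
(37, 2)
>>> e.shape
(3, 37, 3)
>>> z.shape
(2, 37, 3, 37)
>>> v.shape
(3, 37, 37)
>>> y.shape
(37, 2)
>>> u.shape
(2, 37)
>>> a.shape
(2, 3)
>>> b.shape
(37, 2, 3)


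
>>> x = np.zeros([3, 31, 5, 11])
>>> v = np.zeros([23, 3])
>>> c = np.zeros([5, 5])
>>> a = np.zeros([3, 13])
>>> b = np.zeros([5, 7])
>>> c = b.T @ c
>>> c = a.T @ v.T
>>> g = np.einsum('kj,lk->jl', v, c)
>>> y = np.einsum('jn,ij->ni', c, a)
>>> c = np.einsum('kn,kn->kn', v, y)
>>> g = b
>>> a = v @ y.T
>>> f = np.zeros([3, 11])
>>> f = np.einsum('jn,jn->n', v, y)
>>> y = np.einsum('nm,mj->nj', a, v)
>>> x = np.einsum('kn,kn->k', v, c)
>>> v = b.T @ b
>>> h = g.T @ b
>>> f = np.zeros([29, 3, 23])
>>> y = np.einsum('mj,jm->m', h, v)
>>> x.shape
(23,)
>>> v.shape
(7, 7)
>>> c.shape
(23, 3)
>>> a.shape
(23, 23)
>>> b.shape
(5, 7)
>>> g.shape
(5, 7)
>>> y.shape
(7,)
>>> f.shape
(29, 3, 23)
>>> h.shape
(7, 7)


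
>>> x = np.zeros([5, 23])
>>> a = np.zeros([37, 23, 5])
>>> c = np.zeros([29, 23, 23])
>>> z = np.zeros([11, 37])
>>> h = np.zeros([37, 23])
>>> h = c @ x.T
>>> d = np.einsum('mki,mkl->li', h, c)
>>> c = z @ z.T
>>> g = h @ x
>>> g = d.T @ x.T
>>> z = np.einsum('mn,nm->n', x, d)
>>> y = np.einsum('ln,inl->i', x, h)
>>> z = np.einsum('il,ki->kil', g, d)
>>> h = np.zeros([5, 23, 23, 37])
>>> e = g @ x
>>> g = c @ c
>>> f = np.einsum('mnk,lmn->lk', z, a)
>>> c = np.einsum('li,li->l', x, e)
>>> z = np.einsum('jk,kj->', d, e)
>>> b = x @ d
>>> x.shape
(5, 23)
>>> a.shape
(37, 23, 5)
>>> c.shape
(5,)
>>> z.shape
()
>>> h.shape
(5, 23, 23, 37)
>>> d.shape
(23, 5)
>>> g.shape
(11, 11)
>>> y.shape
(29,)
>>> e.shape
(5, 23)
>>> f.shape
(37, 5)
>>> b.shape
(5, 5)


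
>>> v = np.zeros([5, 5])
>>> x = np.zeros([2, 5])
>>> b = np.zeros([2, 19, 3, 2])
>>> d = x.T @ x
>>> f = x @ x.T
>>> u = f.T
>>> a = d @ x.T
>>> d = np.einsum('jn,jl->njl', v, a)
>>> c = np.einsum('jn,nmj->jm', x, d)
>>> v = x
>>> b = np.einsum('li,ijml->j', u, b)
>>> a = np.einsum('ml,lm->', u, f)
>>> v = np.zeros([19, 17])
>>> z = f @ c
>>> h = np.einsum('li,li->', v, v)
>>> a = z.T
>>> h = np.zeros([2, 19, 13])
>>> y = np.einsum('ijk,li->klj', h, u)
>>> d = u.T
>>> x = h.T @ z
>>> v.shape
(19, 17)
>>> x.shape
(13, 19, 5)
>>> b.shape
(19,)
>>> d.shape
(2, 2)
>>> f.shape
(2, 2)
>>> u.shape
(2, 2)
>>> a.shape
(5, 2)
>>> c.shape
(2, 5)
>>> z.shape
(2, 5)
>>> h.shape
(2, 19, 13)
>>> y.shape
(13, 2, 19)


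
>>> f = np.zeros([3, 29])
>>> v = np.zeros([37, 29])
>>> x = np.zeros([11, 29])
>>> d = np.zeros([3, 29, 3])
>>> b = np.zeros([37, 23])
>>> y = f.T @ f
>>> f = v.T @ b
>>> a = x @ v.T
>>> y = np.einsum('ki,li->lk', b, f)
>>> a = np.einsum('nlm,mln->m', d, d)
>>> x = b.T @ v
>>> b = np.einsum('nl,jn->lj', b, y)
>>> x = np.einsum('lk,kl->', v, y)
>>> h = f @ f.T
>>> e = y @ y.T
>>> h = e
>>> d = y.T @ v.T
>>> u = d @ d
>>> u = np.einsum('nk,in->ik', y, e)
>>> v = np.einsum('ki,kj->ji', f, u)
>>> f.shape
(29, 23)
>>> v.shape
(37, 23)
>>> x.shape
()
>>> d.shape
(37, 37)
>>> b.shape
(23, 29)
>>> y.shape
(29, 37)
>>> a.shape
(3,)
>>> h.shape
(29, 29)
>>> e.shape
(29, 29)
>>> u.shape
(29, 37)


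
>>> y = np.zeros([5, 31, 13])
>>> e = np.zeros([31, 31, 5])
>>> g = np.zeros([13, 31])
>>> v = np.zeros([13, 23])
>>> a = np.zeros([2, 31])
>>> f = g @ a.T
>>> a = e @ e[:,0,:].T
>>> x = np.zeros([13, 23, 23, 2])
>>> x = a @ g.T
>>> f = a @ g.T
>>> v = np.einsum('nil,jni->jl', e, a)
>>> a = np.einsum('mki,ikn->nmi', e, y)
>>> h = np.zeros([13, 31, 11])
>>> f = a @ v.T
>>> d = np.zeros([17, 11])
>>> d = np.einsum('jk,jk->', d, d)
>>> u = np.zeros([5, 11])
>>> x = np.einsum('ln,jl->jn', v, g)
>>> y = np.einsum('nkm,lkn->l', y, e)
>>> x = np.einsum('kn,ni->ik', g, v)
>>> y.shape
(31,)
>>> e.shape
(31, 31, 5)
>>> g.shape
(13, 31)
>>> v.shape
(31, 5)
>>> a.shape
(13, 31, 5)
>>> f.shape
(13, 31, 31)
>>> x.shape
(5, 13)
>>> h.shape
(13, 31, 11)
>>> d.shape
()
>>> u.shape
(5, 11)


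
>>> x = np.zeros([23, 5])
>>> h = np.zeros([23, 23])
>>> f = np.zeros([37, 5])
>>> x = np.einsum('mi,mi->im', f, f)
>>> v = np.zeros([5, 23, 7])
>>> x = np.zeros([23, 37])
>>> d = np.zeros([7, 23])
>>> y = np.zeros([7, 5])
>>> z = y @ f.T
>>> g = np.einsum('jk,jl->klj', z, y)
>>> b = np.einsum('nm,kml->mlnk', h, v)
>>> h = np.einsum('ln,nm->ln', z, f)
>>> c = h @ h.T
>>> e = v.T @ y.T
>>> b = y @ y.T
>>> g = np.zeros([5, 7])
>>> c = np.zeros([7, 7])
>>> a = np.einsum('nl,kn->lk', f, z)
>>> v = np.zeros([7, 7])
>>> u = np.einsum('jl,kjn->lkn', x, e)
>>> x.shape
(23, 37)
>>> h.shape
(7, 37)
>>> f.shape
(37, 5)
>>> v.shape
(7, 7)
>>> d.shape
(7, 23)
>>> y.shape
(7, 5)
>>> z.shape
(7, 37)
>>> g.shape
(5, 7)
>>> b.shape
(7, 7)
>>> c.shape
(7, 7)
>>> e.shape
(7, 23, 7)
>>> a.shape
(5, 7)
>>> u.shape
(37, 7, 7)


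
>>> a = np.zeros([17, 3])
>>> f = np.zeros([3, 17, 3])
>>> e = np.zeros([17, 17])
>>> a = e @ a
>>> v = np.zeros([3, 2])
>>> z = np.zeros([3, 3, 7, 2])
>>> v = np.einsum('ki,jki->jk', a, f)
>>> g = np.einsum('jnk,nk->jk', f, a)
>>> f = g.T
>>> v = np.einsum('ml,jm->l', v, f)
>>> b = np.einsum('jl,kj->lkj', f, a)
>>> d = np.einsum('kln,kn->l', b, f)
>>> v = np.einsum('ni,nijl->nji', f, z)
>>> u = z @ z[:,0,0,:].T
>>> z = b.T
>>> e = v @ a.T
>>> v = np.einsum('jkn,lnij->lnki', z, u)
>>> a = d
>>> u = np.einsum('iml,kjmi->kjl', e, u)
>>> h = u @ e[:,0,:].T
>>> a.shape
(17,)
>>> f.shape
(3, 3)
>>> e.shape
(3, 7, 17)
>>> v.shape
(3, 3, 17, 7)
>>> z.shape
(3, 17, 3)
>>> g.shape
(3, 3)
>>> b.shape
(3, 17, 3)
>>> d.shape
(17,)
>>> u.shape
(3, 3, 17)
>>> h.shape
(3, 3, 3)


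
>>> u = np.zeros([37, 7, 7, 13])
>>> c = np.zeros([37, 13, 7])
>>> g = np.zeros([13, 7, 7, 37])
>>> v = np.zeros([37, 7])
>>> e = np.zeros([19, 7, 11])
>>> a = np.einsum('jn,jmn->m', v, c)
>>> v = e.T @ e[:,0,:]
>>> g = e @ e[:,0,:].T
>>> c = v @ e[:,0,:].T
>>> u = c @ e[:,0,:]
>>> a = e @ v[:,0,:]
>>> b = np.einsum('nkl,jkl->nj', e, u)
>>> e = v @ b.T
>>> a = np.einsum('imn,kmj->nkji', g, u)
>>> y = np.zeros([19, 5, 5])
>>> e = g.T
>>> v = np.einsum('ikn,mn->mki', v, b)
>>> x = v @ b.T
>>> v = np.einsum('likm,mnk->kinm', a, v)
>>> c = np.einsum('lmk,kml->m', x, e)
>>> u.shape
(11, 7, 11)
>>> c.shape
(7,)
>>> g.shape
(19, 7, 19)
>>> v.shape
(11, 11, 7, 19)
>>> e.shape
(19, 7, 19)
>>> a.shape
(19, 11, 11, 19)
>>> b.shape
(19, 11)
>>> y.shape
(19, 5, 5)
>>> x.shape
(19, 7, 19)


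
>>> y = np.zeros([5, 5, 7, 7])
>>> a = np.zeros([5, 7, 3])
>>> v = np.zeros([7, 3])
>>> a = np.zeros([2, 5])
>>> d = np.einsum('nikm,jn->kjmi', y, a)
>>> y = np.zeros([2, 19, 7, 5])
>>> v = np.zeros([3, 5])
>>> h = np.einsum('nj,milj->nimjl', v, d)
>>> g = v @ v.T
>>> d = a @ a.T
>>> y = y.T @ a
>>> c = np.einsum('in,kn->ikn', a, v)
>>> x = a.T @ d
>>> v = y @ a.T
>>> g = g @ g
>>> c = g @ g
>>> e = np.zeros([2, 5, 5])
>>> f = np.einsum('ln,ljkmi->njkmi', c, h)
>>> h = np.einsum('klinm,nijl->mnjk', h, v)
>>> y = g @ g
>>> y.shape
(3, 3)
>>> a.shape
(2, 5)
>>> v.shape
(5, 7, 19, 2)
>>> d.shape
(2, 2)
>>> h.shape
(7, 5, 19, 3)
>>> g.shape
(3, 3)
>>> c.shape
(3, 3)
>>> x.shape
(5, 2)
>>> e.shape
(2, 5, 5)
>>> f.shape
(3, 2, 7, 5, 7)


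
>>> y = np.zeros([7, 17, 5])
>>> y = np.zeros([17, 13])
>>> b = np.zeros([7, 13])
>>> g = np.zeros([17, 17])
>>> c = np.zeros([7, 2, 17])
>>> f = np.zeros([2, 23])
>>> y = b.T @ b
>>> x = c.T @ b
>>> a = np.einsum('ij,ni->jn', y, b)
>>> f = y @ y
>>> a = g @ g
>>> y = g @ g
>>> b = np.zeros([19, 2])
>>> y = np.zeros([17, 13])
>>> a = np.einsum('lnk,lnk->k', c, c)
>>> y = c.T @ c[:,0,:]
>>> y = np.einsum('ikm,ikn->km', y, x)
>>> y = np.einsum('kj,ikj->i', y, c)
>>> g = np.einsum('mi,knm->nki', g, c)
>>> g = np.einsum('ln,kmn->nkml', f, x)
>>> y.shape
(7,)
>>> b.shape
(19, 2)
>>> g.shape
(13, 17, 2, 13)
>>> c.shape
(7, 2, 17)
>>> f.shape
(13, 13)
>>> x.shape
(17, 2, 13)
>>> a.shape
(17,)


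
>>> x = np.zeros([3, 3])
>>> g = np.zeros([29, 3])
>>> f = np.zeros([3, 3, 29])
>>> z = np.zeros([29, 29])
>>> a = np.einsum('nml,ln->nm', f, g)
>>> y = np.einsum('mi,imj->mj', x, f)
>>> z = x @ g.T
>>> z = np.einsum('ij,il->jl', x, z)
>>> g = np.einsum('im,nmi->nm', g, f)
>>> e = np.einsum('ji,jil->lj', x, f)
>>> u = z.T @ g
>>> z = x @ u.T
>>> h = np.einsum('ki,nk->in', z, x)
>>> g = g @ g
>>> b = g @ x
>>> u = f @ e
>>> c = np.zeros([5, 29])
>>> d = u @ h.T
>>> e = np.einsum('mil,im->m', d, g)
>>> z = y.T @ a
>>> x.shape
(3, 3)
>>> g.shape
(3, 3)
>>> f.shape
(3, 3, 29)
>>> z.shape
(29, 3)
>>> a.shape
(3, 3)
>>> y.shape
(3, 29)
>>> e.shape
(3,)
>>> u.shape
(3, 3, 3)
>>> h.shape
(29, 3)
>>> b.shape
(3, 3)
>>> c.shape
(5, 29)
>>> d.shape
(3, 3, 29)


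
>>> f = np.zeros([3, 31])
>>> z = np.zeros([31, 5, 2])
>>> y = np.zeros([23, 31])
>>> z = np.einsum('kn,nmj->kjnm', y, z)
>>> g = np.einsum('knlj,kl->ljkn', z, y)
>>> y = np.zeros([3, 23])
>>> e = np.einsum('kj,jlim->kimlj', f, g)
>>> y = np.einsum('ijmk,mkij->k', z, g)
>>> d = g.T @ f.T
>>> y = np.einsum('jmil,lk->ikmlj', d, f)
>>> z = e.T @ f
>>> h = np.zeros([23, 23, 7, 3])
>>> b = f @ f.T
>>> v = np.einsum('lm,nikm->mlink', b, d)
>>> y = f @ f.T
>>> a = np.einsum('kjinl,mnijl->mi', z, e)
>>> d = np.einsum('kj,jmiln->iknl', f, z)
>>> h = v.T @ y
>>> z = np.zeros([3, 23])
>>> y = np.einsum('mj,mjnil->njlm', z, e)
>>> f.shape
(3, 31)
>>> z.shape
(3, 23)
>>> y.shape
(2, 23, 31, 3)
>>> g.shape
(31, 5, 23, 2)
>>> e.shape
(3, 23, 2, 5, 31)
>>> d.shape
(2, 3, 31, 23)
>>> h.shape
(5, 2, 23, 3, 3)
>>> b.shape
(3, 3)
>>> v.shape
(3, 3, 23, 2, 5)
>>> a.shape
(3, 2)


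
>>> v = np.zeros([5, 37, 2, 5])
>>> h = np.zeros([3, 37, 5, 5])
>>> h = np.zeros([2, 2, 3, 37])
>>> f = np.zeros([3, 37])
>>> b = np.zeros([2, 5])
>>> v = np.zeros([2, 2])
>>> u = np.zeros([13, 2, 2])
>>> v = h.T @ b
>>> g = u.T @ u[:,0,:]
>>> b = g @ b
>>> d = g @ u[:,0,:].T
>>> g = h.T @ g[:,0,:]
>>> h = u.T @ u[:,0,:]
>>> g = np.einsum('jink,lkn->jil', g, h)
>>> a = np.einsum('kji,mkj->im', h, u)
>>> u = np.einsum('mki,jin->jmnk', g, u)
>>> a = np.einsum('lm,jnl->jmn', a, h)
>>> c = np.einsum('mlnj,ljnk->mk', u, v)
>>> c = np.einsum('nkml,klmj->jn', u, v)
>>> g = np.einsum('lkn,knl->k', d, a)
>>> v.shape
(37, 3, 2, 5)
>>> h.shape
(2, 2, 2)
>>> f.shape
(3, 37)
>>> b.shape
(2, 2, 5)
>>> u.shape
(13, 37, 2, 3)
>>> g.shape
(2,)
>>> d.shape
(2, 2, 13)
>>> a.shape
(2, 13, 2)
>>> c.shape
(5, 13)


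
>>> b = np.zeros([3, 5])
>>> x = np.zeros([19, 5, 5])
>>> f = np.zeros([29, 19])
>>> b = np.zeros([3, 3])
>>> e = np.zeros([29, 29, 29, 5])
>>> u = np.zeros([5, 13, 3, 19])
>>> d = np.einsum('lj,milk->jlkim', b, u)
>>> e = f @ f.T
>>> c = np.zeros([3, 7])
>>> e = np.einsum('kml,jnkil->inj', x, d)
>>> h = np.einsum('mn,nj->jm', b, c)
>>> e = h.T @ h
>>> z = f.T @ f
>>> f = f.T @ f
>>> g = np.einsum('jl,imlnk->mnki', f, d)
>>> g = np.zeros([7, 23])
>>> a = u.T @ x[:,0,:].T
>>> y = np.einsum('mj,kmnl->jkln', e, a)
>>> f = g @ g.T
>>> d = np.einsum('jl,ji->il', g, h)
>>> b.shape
(3, 3)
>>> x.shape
(19, 5, 5)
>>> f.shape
(7, 7)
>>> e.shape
(3, 3)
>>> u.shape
(5, 13, 3, 19)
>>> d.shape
(3, 23)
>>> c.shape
(3, 7)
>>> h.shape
(7, 3)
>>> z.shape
(19, 19)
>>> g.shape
(7, 23)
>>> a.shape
(19, 3, 13, 19)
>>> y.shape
(3, 19, 19, 13)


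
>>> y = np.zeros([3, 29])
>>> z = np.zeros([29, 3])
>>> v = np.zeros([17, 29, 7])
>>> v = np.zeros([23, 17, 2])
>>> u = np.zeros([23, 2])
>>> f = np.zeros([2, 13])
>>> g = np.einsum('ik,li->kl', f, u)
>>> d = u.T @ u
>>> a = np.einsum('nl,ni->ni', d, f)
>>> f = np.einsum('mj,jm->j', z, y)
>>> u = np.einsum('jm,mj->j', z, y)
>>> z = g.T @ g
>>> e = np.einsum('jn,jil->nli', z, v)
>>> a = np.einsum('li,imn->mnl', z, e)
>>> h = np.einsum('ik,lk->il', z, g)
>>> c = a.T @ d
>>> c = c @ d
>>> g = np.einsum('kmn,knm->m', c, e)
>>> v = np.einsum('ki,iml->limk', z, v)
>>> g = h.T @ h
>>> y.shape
(3, 29)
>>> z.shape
(23, 23)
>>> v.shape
(2, 23, 17, 23)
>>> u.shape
(29,)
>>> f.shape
(3,)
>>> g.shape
(13, 13)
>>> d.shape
(2, 2)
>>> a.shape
(2, 17, 23)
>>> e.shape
(23, 2, 17)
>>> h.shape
(23, 13)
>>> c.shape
(23, 17, 2)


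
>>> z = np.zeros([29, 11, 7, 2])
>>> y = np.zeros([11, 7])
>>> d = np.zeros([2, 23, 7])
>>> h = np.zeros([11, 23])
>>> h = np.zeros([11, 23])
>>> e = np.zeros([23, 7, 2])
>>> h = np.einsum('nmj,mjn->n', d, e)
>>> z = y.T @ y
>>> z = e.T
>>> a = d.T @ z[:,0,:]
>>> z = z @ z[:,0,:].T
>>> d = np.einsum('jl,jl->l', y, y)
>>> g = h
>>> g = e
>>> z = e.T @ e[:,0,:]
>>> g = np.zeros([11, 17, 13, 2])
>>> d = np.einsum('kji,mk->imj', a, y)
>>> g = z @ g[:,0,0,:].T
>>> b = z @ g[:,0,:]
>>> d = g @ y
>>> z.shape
(2, 7, 2)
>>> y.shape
(11, 7)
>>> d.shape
(2, 7, 7)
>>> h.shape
(2,)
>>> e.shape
(23, 7, 2)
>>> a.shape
(7, 23, 23)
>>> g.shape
(2, 7, 11)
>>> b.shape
(2, 7, 11)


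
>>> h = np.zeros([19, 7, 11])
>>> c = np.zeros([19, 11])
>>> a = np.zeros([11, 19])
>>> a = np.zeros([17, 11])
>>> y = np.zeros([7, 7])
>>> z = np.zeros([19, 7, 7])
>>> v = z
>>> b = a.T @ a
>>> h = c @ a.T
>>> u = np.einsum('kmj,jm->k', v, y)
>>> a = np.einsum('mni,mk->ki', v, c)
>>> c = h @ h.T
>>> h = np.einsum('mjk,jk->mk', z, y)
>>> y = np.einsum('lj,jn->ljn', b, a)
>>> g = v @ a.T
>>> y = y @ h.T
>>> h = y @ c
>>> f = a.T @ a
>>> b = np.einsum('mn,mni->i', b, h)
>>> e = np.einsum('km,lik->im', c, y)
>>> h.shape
(11, 11, 19)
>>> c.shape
(19, 19)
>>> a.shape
(11, 7)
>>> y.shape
(11, 11, 19)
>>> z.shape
(19, 7, 7)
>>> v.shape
(19, 7, 7)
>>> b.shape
(19,)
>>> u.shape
(19,)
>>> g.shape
(19, 7, 11)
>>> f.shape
(7, 7)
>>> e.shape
(11, 19)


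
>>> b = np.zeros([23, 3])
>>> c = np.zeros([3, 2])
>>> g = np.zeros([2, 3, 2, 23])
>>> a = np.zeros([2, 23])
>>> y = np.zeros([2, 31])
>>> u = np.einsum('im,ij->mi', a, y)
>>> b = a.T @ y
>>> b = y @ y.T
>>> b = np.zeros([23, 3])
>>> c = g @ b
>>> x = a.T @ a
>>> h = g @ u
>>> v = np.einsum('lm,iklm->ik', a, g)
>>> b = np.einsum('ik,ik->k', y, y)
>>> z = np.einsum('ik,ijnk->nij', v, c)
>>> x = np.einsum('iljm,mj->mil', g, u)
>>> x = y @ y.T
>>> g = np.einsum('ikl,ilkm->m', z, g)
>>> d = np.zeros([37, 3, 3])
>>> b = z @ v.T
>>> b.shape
(2, 2, 2)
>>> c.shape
(2, 3, 2, 3)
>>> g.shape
(23,)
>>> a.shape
(2, 23)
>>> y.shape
(2, 31)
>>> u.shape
(23, 2)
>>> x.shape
(2, 2)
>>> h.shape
(2, 3, 2, 2)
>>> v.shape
(2, 3)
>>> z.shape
(2, 2, 3)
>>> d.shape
(37, 3, 3)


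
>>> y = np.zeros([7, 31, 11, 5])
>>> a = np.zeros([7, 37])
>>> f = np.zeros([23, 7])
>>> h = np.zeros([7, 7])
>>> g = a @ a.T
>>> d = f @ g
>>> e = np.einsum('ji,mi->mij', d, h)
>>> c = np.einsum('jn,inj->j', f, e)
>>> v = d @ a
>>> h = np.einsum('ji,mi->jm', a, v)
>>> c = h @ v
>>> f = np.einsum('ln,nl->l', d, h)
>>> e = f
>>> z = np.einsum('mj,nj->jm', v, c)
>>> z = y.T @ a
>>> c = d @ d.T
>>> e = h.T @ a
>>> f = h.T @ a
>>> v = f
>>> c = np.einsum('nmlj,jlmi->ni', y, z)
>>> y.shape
(7, 31, 11, 5)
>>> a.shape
(7, 37)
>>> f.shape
(23, 37)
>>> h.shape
(7, 23)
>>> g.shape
(7, 7)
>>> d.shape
(23, 7)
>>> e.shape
(23, 37)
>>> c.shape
(7, 37)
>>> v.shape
(23, 37)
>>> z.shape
(5, 11, 31, 37)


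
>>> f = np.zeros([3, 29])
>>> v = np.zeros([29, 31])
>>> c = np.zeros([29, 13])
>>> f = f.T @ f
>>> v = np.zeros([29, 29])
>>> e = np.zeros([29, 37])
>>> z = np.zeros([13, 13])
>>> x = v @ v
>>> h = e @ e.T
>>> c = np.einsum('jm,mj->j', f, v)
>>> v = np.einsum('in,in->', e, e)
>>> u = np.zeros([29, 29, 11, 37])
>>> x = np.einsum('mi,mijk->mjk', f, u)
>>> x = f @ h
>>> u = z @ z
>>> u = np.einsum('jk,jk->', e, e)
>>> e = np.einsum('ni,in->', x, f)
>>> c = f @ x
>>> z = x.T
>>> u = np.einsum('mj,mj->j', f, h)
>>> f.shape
(29, 29)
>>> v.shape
()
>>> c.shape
(29, 29)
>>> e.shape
()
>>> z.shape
(29, 29)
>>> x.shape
(29, 29)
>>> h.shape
(29, 29)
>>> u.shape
(29,)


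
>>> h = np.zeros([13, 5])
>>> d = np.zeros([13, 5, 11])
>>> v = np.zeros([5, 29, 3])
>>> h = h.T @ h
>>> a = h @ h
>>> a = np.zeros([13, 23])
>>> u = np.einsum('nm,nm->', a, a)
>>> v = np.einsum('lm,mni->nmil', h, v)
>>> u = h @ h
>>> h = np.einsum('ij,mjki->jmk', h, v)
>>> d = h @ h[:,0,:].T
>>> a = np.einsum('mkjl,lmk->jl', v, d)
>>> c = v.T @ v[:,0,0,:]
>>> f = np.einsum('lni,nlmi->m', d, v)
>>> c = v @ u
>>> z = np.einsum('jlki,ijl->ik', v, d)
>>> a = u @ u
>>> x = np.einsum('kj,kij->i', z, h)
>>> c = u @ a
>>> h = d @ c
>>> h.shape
(5, 29, 5)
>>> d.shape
(5, 29, 5)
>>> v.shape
(29, 5, 3, 5)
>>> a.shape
(5, 5)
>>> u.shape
(5, 5)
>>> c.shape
(5, 5)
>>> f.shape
(3,)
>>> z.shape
(5, 3)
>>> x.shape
(29,)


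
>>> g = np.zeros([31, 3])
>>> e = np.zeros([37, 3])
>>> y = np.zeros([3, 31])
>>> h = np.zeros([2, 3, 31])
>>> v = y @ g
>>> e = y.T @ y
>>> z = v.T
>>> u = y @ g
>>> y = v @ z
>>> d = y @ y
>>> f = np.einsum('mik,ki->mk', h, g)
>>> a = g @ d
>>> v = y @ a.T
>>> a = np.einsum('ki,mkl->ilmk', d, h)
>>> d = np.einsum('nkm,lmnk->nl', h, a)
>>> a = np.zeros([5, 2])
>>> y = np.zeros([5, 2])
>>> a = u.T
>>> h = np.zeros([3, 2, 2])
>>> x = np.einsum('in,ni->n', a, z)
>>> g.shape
(31, 3)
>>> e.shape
(31, 31)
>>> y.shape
(5, 2)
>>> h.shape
(3, 2, 2)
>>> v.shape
(3, 31)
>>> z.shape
(3, 3)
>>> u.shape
(3, 3)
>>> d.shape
(2, 3)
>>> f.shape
(2, 31)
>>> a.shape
(3, 3)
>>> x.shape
(3,)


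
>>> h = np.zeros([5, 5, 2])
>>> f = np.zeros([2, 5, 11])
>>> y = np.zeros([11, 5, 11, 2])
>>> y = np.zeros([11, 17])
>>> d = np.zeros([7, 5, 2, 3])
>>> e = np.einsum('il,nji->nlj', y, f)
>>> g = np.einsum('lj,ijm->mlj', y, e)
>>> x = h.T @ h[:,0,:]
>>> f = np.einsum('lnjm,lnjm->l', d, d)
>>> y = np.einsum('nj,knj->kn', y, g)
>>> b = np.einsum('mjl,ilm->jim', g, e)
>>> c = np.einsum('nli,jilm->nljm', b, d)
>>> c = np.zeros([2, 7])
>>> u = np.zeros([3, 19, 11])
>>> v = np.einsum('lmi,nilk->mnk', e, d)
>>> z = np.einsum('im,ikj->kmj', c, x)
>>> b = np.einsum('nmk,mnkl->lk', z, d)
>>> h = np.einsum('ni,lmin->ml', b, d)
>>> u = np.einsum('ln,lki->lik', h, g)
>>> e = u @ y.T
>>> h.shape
(5, 7)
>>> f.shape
(7,)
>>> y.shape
(5, 11)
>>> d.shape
(7, 5, 2, 3)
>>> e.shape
(5, 17, 5)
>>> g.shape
(5, 11, 17)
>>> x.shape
(2, 5, 2)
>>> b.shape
(3, 2)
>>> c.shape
(2, 7)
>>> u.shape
(5, 17, 11)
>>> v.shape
(17, 7, 3)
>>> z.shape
(5, 7, 2)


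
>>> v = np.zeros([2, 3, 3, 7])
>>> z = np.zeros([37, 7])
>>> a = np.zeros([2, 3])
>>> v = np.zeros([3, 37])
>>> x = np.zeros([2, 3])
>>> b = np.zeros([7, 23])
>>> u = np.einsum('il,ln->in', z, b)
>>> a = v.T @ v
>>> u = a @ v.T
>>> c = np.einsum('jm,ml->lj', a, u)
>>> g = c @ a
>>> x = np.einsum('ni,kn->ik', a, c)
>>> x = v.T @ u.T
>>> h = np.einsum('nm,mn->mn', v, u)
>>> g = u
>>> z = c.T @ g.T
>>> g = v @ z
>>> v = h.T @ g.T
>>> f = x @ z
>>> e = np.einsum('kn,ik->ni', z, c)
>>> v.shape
(3, 3)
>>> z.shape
(37, 37)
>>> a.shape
(37, 37)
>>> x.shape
(37, 37)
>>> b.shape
(7, 23)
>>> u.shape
(37, 3)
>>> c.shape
(3, 37)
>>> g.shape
(3, 37)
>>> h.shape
(37, 3)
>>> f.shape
(37, 37)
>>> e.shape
(37, 3)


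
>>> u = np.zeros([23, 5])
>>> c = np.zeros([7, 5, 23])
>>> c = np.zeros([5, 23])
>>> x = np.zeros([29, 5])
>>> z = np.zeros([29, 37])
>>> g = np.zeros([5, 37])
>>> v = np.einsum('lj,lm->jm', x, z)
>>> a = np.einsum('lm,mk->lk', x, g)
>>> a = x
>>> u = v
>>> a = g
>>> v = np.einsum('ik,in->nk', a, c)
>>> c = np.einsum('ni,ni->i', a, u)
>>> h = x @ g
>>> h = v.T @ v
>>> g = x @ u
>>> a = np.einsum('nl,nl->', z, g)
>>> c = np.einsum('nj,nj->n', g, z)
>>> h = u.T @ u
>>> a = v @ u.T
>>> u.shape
(5, 37)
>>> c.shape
(29,)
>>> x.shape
(29, 5)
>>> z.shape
(29, 37)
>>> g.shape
(29, 37)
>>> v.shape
(23, 37)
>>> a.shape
(23, 5)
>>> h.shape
(37, 37)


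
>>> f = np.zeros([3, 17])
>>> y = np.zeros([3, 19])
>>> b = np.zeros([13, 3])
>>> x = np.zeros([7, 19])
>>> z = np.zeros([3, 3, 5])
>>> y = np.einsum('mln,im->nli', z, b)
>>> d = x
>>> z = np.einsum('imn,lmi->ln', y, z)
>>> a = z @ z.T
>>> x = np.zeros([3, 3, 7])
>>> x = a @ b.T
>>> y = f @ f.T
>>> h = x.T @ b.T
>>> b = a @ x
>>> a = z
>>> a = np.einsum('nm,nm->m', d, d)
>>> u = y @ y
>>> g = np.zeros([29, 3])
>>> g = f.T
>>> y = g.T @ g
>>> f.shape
(3, 17)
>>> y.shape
(3, 3)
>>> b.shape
(3, 13)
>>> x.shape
(3, 13)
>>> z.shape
(3, 13)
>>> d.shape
(7, 19)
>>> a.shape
(19,)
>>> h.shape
(13, 13)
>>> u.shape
(3, 3)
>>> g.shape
(17, 3)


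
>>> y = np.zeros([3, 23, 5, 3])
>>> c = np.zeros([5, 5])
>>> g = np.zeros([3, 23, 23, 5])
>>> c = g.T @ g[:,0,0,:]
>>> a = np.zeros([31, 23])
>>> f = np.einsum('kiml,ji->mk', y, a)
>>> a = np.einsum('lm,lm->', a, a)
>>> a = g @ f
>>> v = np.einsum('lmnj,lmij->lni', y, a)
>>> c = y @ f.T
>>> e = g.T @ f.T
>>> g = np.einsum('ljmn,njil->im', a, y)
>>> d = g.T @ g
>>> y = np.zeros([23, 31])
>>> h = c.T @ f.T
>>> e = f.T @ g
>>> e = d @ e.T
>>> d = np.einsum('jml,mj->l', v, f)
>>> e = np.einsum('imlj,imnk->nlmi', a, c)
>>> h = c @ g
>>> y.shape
(23, 31)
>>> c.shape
(3, 23, 5, 5)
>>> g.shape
(5, 23)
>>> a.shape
(3, 23, 23, 3)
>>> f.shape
(5, 3)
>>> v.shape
(3, 5, 23)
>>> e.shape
(5, 23, 23, 3)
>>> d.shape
(23,)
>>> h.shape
(3, 23, 5, 23)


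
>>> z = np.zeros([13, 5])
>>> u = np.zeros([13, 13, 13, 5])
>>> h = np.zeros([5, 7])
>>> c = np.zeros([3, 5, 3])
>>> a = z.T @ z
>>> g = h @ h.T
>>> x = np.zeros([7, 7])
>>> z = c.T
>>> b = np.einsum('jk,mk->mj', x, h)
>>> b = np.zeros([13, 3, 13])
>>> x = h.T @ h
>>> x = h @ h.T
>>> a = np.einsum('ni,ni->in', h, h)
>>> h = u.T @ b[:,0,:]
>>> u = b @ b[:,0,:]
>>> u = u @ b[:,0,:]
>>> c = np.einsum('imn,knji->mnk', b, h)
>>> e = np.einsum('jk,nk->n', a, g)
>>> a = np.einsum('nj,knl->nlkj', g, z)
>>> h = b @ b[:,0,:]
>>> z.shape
(3, 5, 3)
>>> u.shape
(13, 3, 13)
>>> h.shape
(13, 3, 13)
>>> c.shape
(3, 13, 5)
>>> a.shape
(5, 3, 3, 5)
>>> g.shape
(5, 5)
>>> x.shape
(5, 5)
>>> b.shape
(13, 3, 13)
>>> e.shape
(5,)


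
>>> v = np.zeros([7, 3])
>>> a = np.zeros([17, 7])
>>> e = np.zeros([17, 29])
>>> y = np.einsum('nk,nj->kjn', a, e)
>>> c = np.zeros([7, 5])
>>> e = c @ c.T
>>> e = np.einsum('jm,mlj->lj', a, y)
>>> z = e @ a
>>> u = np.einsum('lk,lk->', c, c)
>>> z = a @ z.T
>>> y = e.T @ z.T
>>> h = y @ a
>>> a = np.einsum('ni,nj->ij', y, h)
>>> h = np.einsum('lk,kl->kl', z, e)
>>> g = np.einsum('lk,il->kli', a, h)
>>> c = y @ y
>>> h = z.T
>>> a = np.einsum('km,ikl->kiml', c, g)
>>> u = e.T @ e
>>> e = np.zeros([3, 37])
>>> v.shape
(7, 3)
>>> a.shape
(17, 7, 17, 29)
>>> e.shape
(3, 37)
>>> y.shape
(17, 17)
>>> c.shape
(17, 17)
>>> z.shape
(17, 29)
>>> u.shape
(17, 17)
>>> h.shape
(29, 17)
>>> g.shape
(7, 17, 29)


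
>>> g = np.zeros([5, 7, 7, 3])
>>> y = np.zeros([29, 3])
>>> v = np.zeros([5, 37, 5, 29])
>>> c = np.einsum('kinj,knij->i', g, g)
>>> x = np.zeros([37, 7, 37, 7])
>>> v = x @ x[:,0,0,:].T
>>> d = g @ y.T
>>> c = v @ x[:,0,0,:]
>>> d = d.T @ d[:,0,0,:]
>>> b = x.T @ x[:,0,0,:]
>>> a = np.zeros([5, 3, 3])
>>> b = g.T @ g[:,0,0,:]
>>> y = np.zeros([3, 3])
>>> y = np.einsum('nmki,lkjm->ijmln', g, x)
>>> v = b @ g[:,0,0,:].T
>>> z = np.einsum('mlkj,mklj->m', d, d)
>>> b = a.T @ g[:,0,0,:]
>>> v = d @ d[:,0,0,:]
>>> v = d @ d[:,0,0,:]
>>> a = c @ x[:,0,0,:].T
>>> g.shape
(5, 7, 7, 3)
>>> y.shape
(3, 37, 7, 37, 5)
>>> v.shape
(29, 7, 7, 29)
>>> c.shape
(37, 7, 37, 7)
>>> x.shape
(37, 7, 37, 7)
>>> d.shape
(29, 7, 7, 29)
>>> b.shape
(3, 3, 3)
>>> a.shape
(37, 7, 37, 37)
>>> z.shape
(29,)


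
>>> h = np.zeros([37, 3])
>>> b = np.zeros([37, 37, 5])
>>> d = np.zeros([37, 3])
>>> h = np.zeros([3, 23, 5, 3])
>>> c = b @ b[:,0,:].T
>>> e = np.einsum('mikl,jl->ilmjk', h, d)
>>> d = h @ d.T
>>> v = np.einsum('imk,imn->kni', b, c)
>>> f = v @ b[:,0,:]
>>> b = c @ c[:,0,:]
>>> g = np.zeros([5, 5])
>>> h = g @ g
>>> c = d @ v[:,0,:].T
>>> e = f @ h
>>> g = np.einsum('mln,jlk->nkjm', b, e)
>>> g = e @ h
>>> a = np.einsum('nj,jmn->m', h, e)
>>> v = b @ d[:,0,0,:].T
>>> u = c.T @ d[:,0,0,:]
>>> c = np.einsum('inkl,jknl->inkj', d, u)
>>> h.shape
(5, 5)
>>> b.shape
(37, 37, 37)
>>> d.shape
(3, 23, 5, 37)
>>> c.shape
(3, 23, 5, 5)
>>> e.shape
(5, 37, 5)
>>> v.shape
(37, 37, 3)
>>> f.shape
(5, 37, 5)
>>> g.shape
(5, 37, 5)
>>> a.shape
(37,)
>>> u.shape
(5, 5, 23, 37)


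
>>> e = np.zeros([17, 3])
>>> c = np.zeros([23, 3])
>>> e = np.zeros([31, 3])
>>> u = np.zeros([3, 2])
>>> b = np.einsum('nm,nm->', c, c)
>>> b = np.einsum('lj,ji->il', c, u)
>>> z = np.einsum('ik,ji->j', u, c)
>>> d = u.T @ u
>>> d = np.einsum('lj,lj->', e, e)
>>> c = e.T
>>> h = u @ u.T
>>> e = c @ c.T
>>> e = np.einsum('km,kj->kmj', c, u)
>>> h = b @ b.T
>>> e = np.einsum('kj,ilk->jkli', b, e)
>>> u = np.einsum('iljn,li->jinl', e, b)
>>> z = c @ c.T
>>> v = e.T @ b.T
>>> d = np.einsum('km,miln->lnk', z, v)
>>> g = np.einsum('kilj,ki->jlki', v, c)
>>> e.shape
(23, 2, 31, 3)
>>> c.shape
(3, 31)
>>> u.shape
(31, 23, 3, 2)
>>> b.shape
(2, 23)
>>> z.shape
(3, 3)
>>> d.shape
(2, 2, 3)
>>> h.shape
(2, 2)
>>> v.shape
(3, 31, 2, 2)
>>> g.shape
(2, 2, 3, 31)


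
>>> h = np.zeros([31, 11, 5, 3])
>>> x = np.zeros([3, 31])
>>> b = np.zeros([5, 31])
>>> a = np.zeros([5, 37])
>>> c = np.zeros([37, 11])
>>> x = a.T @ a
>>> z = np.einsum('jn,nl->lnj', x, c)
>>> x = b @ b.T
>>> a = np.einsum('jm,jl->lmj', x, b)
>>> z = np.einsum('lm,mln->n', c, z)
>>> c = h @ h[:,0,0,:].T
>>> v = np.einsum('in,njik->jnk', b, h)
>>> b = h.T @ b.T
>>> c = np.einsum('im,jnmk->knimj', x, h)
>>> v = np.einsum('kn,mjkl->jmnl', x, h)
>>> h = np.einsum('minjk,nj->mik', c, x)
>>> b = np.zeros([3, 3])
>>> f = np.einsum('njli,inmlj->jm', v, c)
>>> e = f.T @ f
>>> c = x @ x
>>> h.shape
(3, 11, 31)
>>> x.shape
(5, 5)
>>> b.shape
(3, 3)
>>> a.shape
(31, 5, 5)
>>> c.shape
(5, 5)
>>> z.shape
(37,)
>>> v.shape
(11, 31, 5, 3)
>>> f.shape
(31, 5)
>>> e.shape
(5, 5)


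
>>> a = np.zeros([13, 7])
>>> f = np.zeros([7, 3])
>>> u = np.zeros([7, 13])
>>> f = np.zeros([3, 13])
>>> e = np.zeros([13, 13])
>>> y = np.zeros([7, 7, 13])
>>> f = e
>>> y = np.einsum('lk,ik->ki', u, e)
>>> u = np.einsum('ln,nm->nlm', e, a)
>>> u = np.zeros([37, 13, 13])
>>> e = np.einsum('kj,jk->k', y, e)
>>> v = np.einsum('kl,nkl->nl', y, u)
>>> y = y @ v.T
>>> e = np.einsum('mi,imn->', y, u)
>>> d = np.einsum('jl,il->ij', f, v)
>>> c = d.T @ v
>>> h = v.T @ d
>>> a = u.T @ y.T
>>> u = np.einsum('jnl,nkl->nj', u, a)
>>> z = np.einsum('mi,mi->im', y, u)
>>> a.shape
(13, 13, 13)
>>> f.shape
(13, 13)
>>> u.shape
(13, 37)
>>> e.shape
()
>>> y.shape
(13, 37)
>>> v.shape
(37, 13)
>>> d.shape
(37, 13)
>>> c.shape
(13, 13)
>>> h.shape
(13, 13)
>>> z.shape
(37, 13)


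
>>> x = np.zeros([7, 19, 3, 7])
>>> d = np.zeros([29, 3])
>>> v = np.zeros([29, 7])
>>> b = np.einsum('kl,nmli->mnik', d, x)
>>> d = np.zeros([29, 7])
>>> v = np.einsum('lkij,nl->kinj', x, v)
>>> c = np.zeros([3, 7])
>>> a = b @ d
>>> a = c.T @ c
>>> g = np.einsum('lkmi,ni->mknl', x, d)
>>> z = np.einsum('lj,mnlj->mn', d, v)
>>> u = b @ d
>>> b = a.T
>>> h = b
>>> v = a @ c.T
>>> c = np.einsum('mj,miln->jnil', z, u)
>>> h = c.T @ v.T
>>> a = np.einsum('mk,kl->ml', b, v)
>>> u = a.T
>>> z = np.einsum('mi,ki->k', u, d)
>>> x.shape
(7, 19, 3, 7)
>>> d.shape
(29, 7)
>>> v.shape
(7, 3)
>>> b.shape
(7, 7)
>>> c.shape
(3, 7, 7, 7)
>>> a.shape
(7, 3)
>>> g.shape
(3, 19, 29, 7)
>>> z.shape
(29,)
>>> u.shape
(3, 7)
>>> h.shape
(7, 7, 7, 7)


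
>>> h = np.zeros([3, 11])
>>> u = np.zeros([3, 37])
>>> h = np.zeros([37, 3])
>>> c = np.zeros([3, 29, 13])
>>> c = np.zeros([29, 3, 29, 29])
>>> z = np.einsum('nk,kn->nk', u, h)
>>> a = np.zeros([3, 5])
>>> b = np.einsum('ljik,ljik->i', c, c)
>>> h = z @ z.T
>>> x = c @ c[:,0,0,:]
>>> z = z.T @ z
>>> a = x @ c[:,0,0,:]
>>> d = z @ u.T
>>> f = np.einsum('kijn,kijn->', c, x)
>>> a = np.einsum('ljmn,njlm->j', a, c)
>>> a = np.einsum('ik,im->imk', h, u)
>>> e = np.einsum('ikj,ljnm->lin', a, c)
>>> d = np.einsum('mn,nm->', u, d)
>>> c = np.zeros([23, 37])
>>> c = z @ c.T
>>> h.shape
(3, 3)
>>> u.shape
(3, 37)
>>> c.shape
(37, 23)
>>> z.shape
(37, 37)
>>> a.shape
(3, 37, 3)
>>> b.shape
(29,)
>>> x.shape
(29, 3, 29, 29)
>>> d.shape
()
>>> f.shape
()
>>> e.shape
(29, 3, 29)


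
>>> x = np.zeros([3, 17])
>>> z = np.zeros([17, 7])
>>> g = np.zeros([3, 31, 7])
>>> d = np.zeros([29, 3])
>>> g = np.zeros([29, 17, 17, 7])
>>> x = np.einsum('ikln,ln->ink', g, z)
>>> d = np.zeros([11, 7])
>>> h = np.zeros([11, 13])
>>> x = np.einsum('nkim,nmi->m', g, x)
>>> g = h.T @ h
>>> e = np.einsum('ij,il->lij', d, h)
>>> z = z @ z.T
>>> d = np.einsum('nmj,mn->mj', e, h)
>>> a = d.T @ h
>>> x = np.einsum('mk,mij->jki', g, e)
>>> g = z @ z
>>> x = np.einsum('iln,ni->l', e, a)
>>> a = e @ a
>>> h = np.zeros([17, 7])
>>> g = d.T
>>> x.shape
(11,)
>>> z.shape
(17, 17)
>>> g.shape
(7, 11)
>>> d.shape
(11, 7)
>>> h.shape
(17, 7)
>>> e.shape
(13, 11, 7)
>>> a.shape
(13, 11, 13)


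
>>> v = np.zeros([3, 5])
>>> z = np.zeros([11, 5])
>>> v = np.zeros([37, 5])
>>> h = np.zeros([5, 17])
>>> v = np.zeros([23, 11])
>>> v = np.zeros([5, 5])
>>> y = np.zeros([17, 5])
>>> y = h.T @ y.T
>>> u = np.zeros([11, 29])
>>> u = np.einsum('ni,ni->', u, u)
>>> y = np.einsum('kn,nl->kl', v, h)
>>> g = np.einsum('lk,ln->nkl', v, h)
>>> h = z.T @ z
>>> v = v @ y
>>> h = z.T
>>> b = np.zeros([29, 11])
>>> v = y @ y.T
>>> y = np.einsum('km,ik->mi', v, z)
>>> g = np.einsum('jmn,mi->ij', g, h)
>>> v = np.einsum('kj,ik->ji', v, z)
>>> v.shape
(5, 11)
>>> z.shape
(11, 5)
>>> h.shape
(5, 11)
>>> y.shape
(5, 11)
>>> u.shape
()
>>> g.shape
(11, 17)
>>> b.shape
(29, 11)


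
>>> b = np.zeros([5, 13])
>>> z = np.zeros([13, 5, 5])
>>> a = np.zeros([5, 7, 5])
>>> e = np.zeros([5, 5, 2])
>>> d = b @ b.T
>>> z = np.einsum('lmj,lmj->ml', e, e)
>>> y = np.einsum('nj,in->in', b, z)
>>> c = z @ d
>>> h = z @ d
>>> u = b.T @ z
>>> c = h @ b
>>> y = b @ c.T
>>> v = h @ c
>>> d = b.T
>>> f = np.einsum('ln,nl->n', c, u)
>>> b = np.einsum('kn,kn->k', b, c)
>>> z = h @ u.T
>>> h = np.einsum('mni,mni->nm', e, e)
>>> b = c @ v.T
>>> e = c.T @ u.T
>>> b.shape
(5, 5)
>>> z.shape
(5, 13)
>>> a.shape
(5, 7, 5)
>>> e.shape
(13, 13)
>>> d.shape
(13, 5)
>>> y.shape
(5, 5)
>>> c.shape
(5, 13)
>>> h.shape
(5, 5)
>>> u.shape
(13, 5)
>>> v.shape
(5, 13)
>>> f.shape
(13,)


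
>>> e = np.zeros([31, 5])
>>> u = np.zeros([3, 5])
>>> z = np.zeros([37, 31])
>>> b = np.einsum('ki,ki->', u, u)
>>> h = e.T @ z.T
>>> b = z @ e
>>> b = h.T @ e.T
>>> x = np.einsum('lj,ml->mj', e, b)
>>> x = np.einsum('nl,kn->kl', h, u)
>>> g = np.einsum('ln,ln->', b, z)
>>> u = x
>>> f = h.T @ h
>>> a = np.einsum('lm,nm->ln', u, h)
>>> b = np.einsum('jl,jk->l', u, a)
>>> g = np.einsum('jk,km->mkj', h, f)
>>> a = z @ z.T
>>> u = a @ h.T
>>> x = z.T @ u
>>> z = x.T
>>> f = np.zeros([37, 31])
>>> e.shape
(31, 5)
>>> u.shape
(37, 5)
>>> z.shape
(5, 31)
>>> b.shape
(37,)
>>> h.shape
(5, 37)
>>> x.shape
(31, 5)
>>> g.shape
(37, 37, 5)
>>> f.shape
(37, 31)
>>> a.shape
(37, 37)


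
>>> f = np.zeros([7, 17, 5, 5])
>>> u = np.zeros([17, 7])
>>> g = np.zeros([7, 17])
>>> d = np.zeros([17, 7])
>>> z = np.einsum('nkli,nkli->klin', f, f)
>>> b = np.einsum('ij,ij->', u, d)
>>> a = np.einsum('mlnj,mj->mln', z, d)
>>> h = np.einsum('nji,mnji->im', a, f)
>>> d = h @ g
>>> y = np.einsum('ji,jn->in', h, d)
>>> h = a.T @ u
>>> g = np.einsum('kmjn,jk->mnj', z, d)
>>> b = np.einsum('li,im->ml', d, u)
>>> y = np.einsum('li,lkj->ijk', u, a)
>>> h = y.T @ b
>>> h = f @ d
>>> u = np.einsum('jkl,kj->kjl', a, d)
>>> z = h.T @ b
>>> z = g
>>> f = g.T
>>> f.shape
(5, 7, 5)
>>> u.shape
(5, 17, 5)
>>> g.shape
(5, 7, 5)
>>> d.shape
(5, 17)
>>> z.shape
(5, 7, 5)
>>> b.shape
(7, 5)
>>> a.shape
(17, 5, 5)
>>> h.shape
(7, 17, 5, 17)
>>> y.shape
(7, 5, 5)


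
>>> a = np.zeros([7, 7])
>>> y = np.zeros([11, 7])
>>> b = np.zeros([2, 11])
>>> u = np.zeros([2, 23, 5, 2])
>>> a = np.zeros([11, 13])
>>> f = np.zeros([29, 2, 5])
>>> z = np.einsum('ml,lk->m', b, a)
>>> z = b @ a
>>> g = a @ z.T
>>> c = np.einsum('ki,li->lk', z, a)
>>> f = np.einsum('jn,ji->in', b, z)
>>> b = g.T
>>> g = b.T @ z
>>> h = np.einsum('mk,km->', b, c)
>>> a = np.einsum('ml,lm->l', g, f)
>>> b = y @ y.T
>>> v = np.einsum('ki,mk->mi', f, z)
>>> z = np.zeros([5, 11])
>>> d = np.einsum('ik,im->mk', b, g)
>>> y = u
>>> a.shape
(13,)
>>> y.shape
(2, 23, 5, 2)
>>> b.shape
(11, 11)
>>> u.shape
(2, 23, 5, 2)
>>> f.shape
(13, 11)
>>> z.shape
(5, 11)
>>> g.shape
(11, 13)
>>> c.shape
(11, 2)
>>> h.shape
()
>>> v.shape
(2, 11)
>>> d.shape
(13, 11)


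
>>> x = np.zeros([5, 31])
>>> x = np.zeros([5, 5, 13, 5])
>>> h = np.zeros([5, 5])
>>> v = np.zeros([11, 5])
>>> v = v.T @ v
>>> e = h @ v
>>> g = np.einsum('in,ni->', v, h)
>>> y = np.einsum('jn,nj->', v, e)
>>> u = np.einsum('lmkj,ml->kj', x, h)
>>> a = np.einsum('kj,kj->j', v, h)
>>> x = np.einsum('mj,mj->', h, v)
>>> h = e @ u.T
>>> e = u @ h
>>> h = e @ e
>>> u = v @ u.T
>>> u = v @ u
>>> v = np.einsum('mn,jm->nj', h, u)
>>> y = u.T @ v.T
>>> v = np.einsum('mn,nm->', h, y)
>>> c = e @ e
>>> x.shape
()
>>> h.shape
(13, 13)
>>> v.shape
()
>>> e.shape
(13, 13)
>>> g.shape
()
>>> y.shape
(13, 13)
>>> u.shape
(5, 13)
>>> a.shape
(5,)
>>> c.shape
(13, 13)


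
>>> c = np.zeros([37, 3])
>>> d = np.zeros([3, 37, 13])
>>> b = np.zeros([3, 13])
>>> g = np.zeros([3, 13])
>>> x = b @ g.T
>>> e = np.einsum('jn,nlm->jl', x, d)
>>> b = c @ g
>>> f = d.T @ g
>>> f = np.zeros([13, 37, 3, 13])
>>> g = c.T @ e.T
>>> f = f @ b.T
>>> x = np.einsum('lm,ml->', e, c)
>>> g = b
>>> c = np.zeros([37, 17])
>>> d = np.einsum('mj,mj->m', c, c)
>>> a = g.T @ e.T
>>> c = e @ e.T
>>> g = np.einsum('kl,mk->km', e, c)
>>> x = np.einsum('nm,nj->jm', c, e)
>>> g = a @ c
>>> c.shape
(3, 3)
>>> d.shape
(37,)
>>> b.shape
(37, 13)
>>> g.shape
(13, 3)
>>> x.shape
(37, 3)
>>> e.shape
(3, 37)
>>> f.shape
(13, 37, 3, 37)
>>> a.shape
(13, 3)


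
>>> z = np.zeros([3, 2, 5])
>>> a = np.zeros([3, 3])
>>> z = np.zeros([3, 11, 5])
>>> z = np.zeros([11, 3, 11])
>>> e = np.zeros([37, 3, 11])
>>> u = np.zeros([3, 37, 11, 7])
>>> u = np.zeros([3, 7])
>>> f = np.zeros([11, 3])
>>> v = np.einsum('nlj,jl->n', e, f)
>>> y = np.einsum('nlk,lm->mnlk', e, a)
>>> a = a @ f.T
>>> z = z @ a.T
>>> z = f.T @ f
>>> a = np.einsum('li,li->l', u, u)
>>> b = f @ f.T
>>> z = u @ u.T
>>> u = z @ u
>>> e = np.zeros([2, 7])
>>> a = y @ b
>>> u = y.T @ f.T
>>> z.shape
(3, 3)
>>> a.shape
(3, 37, 3, 11)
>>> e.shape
(2, 7)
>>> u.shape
(11, 3, 37, 11)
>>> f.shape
(11, 3)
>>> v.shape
(37,)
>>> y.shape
(3, 37, 3, 11)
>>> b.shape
(11, 11)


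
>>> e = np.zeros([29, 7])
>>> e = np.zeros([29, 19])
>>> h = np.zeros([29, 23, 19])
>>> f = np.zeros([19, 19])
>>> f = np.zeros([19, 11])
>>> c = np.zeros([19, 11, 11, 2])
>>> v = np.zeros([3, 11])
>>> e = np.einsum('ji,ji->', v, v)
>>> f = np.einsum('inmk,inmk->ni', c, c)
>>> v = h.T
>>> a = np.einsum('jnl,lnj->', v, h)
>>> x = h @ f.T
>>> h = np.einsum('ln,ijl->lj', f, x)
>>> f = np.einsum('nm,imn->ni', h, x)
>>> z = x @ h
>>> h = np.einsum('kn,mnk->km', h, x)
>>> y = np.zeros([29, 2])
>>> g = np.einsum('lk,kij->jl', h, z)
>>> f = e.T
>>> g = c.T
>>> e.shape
()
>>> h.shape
(11, 29)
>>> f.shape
()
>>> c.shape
(19, 11, 11, 2)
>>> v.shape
(19, 23, 29)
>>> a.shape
()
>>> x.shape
(29, 23, 11)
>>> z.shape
(29, 23, 23)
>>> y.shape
(29, 2)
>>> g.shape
(2, 11, 11, 19)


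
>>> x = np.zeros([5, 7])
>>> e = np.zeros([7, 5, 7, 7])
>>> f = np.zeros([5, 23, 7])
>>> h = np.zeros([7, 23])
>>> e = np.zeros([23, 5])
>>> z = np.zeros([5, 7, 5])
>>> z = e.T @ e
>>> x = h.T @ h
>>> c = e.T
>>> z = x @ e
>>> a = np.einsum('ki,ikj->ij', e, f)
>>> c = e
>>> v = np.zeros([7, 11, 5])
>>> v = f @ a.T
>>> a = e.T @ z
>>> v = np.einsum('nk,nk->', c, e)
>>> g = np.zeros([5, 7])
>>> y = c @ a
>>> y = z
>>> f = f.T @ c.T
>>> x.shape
(23, 23)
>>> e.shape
(23, 5)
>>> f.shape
(7, 23, 23)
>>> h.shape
(7, 23)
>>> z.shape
(23, 5)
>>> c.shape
(23, 5)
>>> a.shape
(5, 5)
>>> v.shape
()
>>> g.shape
(5, 7)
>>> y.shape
(23, 5)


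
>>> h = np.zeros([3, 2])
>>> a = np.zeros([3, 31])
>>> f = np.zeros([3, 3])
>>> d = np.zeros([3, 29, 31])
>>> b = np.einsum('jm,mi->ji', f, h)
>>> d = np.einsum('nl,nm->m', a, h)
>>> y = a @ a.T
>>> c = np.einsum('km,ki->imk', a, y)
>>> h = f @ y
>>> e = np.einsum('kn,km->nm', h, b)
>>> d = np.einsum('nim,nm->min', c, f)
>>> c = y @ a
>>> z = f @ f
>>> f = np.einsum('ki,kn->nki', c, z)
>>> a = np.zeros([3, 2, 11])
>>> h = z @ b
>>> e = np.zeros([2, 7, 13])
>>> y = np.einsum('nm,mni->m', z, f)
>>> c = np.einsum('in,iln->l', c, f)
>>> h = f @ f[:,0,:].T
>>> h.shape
(3, 3, 3)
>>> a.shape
(3, 2, 11)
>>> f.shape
(3, 3, 31)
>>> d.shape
(3, 31, 3)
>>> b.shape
(3, 2)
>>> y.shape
(3,)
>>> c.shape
(3,)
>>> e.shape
(2, 7, 13)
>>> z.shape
(3, 3)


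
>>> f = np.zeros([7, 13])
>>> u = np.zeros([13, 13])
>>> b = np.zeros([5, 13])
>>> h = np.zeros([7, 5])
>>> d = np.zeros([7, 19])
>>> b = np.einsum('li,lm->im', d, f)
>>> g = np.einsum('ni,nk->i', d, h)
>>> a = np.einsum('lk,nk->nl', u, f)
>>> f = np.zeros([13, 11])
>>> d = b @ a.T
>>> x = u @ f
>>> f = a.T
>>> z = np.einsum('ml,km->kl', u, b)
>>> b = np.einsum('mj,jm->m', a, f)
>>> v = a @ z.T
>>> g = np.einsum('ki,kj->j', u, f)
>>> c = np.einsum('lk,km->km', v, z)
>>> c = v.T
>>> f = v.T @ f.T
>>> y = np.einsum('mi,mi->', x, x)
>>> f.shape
(19, 13)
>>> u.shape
(13, 13)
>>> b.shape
(7,)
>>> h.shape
(7, 5)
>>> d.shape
(19, 7)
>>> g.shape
(7,)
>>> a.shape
(7, 13)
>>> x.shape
(13, 11)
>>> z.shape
(19, 13)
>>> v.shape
(7, 19)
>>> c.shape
(19, 7)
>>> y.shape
()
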